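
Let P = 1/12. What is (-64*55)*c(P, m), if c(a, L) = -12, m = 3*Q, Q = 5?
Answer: 42240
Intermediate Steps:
m = 15 (m = 3*5 = 15)
P = 1/12 ≈ 0.083333
(-64*55)*c(P, m) = -64*55*(-12) = -3520*(-12) = 42240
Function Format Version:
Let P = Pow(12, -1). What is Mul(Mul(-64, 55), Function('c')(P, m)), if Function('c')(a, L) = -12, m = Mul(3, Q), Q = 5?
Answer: 42240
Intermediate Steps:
m = 15 (m = Mul(3, 5) = 15)
P = Rational(1, 12) ≈ 0.083333
Mul(Mul(-64, 55), Function('c')(P, m)) = Mul(Mul(-64, 55), -12) = Mul(-3520, -12) = 42240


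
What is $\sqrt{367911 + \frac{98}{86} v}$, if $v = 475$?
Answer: $\frac{2 \sqrt{170317066}}{43} \approx 607.0$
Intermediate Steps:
$\sqrt{367911 + \frac{98}{86} v} = \sqrt{367911 + \frac{98}{86} \cdot 475} = \sqrt{367911 + 98 \cdot \frac{1}{86} \cdot 475} = \sqrt{367911 + \frac{49}{43} \cdot 475} = \sqrt{367911 + \frac{23275}{43}} = \sqrt{\frac{15843448}{43}} = \frac{2 \sqrt{170317066}}{43}$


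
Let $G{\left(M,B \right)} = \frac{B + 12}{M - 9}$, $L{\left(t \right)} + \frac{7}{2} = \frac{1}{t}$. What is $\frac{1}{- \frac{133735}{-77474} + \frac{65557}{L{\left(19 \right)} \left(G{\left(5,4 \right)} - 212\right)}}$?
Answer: $\frac{548051076}{49196190061} \approx 0.01114$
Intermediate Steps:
$L{\left(t \right)} = - \frac{7}{2} + \frac{1}{t}$
$G{\left(M,B \right)} = \frac{12 + B}{-9 + M}$
$\frac{1}{- \frac{133735}{-77474} + \frac{65557}{L{\left(19 \right)} \left(G{\left(5,4 \right)} - 212\right)}} = \frac{1}{- \frac{133735}{-77474} + \frac{65557}{\left(- \frac{7}{2} + \frac{1}{19}\right) \left(\frac{12 + 4}{-9 + 5} - 212\right)}} = \frac{1}{\left(-133735\right) \left(- \frac{1}{77474}\right) + \frac{65557}{\left(- \frac{7}{2} + \frac{1}{19}\right) \left(\frac{1}{-4} \cdot 16 - 212\right)}} = \frac{1}{\frac{133735}{77474} + \frac{65557}{\left(- \frac{131}{38}\right) \left(\left(- \frac{1}{4}\right) 16 - 212\right)}} = \frac{1}{\frac{133735}{77474} + \frac{65557}{\left(- \frac{131}{38}\right) \left(-4 - 212\right)}} = \frac{1}{\frac{133735}{77474} + \frac{65557}{\left(- \frac{131}{38}\right) \left(-216\right)}} = \frac{1}{\frac{133735}{77474} + \frac{65557}{\frac{14148}{19}}} = \frac{1}{\frac{133735}{77474} + 65557 \cdot \frac{19}{14148}} = \frac{1}{\frac{133735}{77474} + \frac{1245583}{14148}} = \frac{1}{\frac{49196190061}{548051076}} = \frac{548051076}{49196190061}$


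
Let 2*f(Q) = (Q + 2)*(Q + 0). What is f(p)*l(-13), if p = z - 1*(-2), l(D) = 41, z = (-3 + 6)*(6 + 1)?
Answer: 23575/2 ≈ 11788.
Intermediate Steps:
z = 21 (z = 3*7 = 21)
p = 23 (p = 21 - 1*(-2) = 21 + 2 = 23)
f(Q) = Q*(2 + Q)/2 (f(Q) = ((Q + 2)*(Q + 0))/2 = ((2 + Q)*Q)/2 = (Q*(2 + Q))/2 = Q*(2 + Q)/2)
f(p)*l(-13) = ((½)*23*(2 + 23))*41 = ((½)*23*25)*41 = (575/2)*41 = 23575/2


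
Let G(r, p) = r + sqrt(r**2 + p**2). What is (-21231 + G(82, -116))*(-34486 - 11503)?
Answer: 972621361 - 91978*sqrt(5045) ≈ 9.6609e+8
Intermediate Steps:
G(r, p) = r + sqrt(p**2 + r**2)
(-21231 + G(82, -116))*(-34486 - 11503) = (-21231 + (82 + sqrt((-116)**2 + 82**2)))*(-34486 - 11503) = (-21231 + (82 + sqrt(13456 + 6724)))*(-45989) = (-21231 + (82 + sqrt(20180)))*(-45989) = (-21231 + (82 + 2*sqrt(5045)))*(-45989) = (-21149 + 2*sqrt(5045))*(-45989) = 972621361 - 91978*sqrt(5045)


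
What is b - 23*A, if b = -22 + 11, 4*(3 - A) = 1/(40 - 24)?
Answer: -5097/64 ≈ -79.641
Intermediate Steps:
A = 191/64 (A = 3 - 1/(4*(40 - 24)) = 3 - ¼/16 = 3 - ¼*1/16 = 3 - 1/64 = 191/64 ≈ 2.9844)
b = -11
b - 23*A = -11 - 23*191/64 = -11 - 4393/64 = -5097/64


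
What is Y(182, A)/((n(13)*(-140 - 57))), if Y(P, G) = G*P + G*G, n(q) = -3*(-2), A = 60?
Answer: -2420/197 ≈ -12.284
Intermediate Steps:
n(q) = 6
Y(P, G) = G**2 + G*P (Y(P, G) = G*P + G**2 = G**2 + G*P)
Y(182, A)/((n(13)*(-140 - 57))) = (60*(60 + 182))/((6*(-140 - 57))) = (60*242)/((6*(-197))) = 14520/(-1182) = 14520*(-1/1182) = -2420/197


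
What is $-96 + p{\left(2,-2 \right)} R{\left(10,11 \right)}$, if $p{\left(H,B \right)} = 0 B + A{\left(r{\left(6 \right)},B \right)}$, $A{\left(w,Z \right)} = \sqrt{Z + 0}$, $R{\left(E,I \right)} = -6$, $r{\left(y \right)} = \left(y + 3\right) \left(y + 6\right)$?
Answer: $-96 - 6 i \sqrt{2} \approx -96.0 - 8.4853 i$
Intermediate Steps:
$r{\left(y \right)} = \left(3 + y\right) \left(6 + y\right)$
$A{\left(w,Z \right)} = \sqrt{Z}$
$p{\left(H,B \right)} = \sqrt{B}$ ($p{\left(H,B \right)} = 0 B + \sqrt{B} = 0 + \sqrt{B} = \sqrt{B}$)
$-96 + p{\left(2,-2 \right)} R{\left(10,11 \right)} = -96 + \sqrt{-2} \left(-6\right) = -96 + i \sqrt{2} \left(-6\right) = -96 - 6 i \sqrt{2}$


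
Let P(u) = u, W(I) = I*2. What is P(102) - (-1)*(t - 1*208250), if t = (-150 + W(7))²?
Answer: -189652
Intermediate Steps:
W(I) = 2*I
t = 18496 (t = (-150 + 2*7)² = (-150 + 14)² = (-136)² = 18496)
P(102) - (-1)*(t - 1*208250) = 102 - (-1)*(18496 - 1*208250) = 102 - (-1)*(18496 - 208250) = 102 - (-1)*(-189754) = 102 - 1*189754 = 102 - 189754 = -189652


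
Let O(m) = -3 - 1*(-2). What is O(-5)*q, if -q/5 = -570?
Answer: -2850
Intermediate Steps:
q = 2850 (q = -5*(-570) = 2850)
O(m) = -1 (O(m) = -3 + 2 = -1)
O(-5)*q = -1*2850 = -2850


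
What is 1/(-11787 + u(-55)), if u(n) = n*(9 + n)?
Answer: -1/9257 ≈ -0.00010803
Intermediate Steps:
1/(-11787 + u(-55)) = 1/(-11787 - 55*(9 - 55)) = 1/(-11787 - 55*(-46)) = 1/(-11787 + 2530) = 1/(-9257) = -1/9257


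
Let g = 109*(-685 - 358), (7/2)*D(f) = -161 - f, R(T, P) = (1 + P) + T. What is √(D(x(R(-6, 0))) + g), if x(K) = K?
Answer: I*√5572847/7 ≈ 337.24*I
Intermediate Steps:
R(T, P) = 1 + P + T
D(f) = -46 - 2*f/7 (D(f) = 2*(-161 - f)/7 = -46 - 2*f/7)
g = -113687 (g = 109*(-1043) = -113687)
√(D(x(R(-6, 0))) + g) = √((-46 - 2*(1 + 0 - 6)/7) - 113687) = √((-46 - 2/7*(-5)) - 113687) = √((-46 + 10/7) - 113687) = √(-312/7 - 113687) = √(-796121/7) = I*√5572847/7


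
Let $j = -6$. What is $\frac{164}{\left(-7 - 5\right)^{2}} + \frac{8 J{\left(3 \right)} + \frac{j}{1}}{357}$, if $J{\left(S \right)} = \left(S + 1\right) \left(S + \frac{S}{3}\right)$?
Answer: $\frac{6343}{4284} \approx 1.4806$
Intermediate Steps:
$J{\left(S \right)} = \frac{4 S \left(1 + S\right)}{3}$ ($J{\left(S \right)} = \left(1 + S\right) \left(S + S \frac{1}{3}\right) = \left(1 + S\right) \left(S + \frac{S}{3}\right) = \left(1 + S\right) \frac{4 S}{3} = \frac{4 S \left(1 + S\right)}{3}$)
$\frac{164}{\left(-7 - 5\right)^{2}} + \frac{8 J{\left(3 \right)} + \frac{j}{1}}{357} = \frac{164}{\left(-7 - 5\right)^{2}} + \frac{8 \cdot \frac{4}{3} \cdot 3 \left(1 + 3\right) - \frac{6}{1}}{357} = \frac{164}{\left(-12\right)^{2}} + \left(8 \cdot \frac{4}{3} \cdot 3 \cdot 4 - 6\right) \frac{1}{357} = \frac{164}{144} + \left(8 \cdot 16 - 6\right) \frac{1}{357} = 164 \cdot \frac{1}{144} + \left(128 - 6\right) \frac{1}{357} = \frac{41}{36} + 122 \cdot \frac{1}{357} = \frac{41}{36} + \frac{122}{357} = \frac{6343}{4284}$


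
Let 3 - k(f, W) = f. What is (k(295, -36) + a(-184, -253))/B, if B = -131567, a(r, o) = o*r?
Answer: -46260/131567 ≈ -0.35161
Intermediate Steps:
k(f, W) = 3 - f
(k(295, -36) + a(-184, -253))/B = ((3 - 1*295) - 253*(-184))/(-131567) = ((3 - 295) + 46552)*(-1/131567) = (-292 + 46552)*(-1/131567) = 46260*(-1/131567) = -46260/131567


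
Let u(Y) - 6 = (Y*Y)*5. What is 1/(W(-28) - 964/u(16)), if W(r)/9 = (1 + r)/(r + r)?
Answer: 36008/129257 ≈ 0.27858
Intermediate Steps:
u(Y) = 6 + 5*Y**2 (u(Y) = 6 + (Y*Y)*5 = 6 + Y**2*5 = 6 + 5*Y**2)
W(r) = 9*(1 + r)/(2*r) (W(r) = 9*((1 + r)/(r + r)) = 9*((1 + r)/((2*r))) = 9*((1 + r)*(1/(2*r))) = 9*((1 + r)/(2*r)) = 9*(1 + r)/(2*r))
1/(W(-28) - 964/u(16)) = 1/((9/2)*(1 - 28)/(-28) - 964/(6 + 5*16**2)) = 1/((9/2)*(-1/28)*(-27) - 964/(6 + 5*256)) = 1/(243/56 - 964/(6 + 1280)) = 1/(243/56 - 964/1286) = 1/(243/56 - 964*1/1286) = 1/(243/56 - 482/643) = 1/(129257/36008) = 36008/129257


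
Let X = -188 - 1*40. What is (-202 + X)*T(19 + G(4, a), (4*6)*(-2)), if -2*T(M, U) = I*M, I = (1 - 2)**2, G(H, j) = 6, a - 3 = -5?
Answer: 5375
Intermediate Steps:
a = -2 (a = 3 - 5 = -2)
X = -228 (X = -188 - 40 = -228)
I = 1 (I = (-1)**2 = 1)
T(M, U) = -M/2
(-202 + X)*T(19 + G(4, a), (4*6)*(-2)) = (-202 - 228)*(-(19 + 6)/2) = -(-215)*25 = -430*(-25/2) = 5375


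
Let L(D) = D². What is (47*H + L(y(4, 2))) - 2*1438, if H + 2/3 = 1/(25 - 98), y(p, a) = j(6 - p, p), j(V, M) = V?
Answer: -635971/219 ≈ -2904.0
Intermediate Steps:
y(p, a) = 6 - p
H = -149/219 (H = -⅔ + 1/(25 - 98) = -⅔ + 1/(-73) = -⅔ - 1/73 = -149/219 ≈ -0.68037)
(47*H + L(y(4, 2))) - 2*1438 = (47*(-149/219) + (6 - 1*4)²) - 2*1438 = (-7003/219 + (6 - 4)²) - 2876 = (-7003/219 + 2²) - 2876 = (-7003/219 + 4) - 2876 = -6127/219 - 2876 = -635971/219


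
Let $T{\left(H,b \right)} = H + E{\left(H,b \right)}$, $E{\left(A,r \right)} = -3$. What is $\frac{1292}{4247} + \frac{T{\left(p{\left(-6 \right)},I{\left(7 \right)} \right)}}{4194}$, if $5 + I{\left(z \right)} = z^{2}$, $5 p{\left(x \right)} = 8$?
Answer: $\frac{27063511}{89059590} \approx 0.30388$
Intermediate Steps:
$p{\left(x \right)} = \frac{8}{5}$ ($p{\left(x \right)} = \frac{1}{5} \cdot 8 = \frac{8}{5}$)
$I{\left(z \right)} = -5 + z^{2}$
$T{\left(H,b \right)} = -3 + H$ ($T{\left(H,b \right)} = H - 3 = -3 + H$)
$\frac{1292}{4247} + \frac{T{\left(p{\left(-6 \right)},I{\left(7 \right)} \right)}}{4194} = \frac{1292}{4247} + \frac{-3 + \frac{8}{5}}{4194} = 1292 \cdot \frac{1}{4247} - \frac{7}{20970} = \frac{1292}{4247} - \frac{7}{20970} = \frac{27063511}{89059590}$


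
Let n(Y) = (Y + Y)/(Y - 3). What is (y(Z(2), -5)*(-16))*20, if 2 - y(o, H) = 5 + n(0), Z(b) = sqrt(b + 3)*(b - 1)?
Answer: 960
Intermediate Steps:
n(Y) = 2*Y/(-3 + Y) (n(Y) = (2*Y)/(-3 + Y) = 2*Y/(-3 + Y))
Z(b) = sqrt(3 + b)*(-1 + b)
y(o, H) = -3 (y(o, H) = 2 - (5 + 2*0/(-3 + 0)) = 2 - (5 + 2*0/(-3)) = 2 - (5 + 2*0*(-1/3)) = 2 - (5 + 0) = 2 - 1*5 = 2 - 5 = -3)
(y(Z(2), -5)*(-16))*20 = -3*(-16)*20 = 48*20 = 960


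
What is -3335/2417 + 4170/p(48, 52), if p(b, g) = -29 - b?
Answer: -10335685/186109 ≈ -55.536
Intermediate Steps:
-3335/2417 + 4170/p(48, 52) = -3335/2417 + 4170/(-29 - 1*48) = -3335*1/2417 + 4170/(-29 - 48) = -3335/2417 + 4170/(-77) = -3335/2417 + 4170*(-1/77) = -3335/2417 - 4170/77 = -10335685/186109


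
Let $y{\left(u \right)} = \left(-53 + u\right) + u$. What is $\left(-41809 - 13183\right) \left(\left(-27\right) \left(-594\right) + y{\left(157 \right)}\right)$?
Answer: $-896314608$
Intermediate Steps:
$y{\left(u \right)} = -53 + 2 u$
$\left(-41809 - 13183\right) \left(\left(-27\right) \left(-594\right) + y{\left(157 \right)}\right) = \left(-41809 - 13183\right) \left(\left(-27\right) \left(-594\right) + \left(-53 + 2 \cdot 157\right)\right) = - 54992 \left(16038 + \left(-53 + 314\right)\right) = - 54992 \left(16038 + 261\right) = \left(-54992\right) 16299 = -896314608$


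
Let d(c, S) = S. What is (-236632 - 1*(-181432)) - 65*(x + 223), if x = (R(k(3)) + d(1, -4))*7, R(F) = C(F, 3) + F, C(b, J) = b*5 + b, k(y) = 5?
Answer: -83800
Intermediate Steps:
C(b, J) = 6*b (C(b, J) = 5*b + b = 6*b)
R(F) = 7*F (R(F) = 6*F + F = 7*F)
x = 217 (x = (7*5 - 4)*7 = (35 - 4)*7 = 31*7 = 217)
(-236632 - 1*(-181432)) - 65*(x + 223) = (-236632 - 1*(-181432)) - 65*(217 + 223) = (-236632 + 181432) - 65*440 = -55200 - 28600 = -83800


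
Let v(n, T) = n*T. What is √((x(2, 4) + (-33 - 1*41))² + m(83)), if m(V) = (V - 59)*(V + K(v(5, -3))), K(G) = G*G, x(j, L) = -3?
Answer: √13321 ≈ 115.42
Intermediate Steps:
v(n, T) = T*n
K(G) = G²
m(V) = (-59 + V)*(225 + V) (m(V) = (V - 59)*(V + (-3*5)²) = (-59 + V)*(V + (-15)²) = (-59 + V)*(V + 225) = (-59 + V)*(225 + V))
√((x(2, 4) + (-33 - 1*41))² + m(83)) = √((-3 + (-33 - 1*41))² + (-13275 + 83² + 166*83)) = √((-3 + (-33 - 41))² + (-13275 + 6889 + 13778)) = √((-3 - 74)² + 7392) = √((-77)² + 7392) = √(5929 + 7392) = √13321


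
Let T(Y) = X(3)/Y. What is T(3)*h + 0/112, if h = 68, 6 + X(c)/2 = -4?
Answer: -1360/3 ≈ -453.33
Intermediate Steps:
X(c) = -20 (X(c) = -12 + 2*(-4) = -12 - 8 = -20)
T(Y) = -20/Y
T(3)*h + 0/112 = -20/3*68 + 0/112 = -20*⅓*68 + 0*(1/112) = -20/3*68 + 0 = -1360/3 + 0 = -1360/3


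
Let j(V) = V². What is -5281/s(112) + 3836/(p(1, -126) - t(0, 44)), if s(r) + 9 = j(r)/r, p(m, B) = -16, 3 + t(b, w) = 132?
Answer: -1160853/14935 ≈ -77.727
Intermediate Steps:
t(b, w) = 129 (t(b, w) = -3 + 132 = 129)
s(r) = -9 + r (s(r) = -9 + r²/r = -9 + r)
-5281/s(112) + 3836/(p(1, -126) - t(0, 44)) = -5281/(-9 + 112) + 3836/(-16 - 1*129) = -5281/103 + 3836/(-16 - 129) = -5281*1/103 + 3836/(-145) = -5281/103 + 3836*(-1/145) = -5281/103 - 3836/145 = -1160853/14935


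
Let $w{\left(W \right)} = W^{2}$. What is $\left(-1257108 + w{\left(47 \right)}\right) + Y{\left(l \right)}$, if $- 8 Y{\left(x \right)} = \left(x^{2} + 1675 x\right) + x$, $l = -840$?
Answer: $-1167119$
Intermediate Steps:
$Y{\left(x \right)} = - \frac{419 x}{2} - \frac{x^{2}}{8}$ ($Y{\left(x \right)} = - \frac{\left(x^{2} + 1675 x\right) + x}{8} = - \frac{x^{2} + 1676 x}{8} = - \frac{419 x}{2} - \frac{x^{2}}{8}$)
$\left(-1257108 + w{\left(47 \right)}\right) + Y{\left(l \right)} = \left(-1257108 + 47^{2}\right) - - 105 \left(1676 - 840\right) = \left(-1257108 + 2209\right) - \left(-105\right) 836 = -1254899 + 87780 = -1167119$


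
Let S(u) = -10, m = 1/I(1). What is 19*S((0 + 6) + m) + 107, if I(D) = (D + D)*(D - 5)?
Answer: -83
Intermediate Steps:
I(D) = 2*D*(-5 + D) (I(D) = (2*D)*(-5 + D) = 2*D*(-5 + D))
m = -⅛ (m = 1/(2*1*(-5 + 1)) = 1/(2*1*(-4)) = 1/(-8) = -⅛ ≈ -0.12500)
19*S((0 + 6) + m) + 107 = 19*(-10) + 107 = -190 + 107 = -83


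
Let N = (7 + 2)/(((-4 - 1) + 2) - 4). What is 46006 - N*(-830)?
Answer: 314572/7 ≈ 44939.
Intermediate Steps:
N = -9/7 (N = 9/((-5 + 2) - 4) = 9/(-3 - 4) = 9/(-7) = 9*(-1/7) = -9/7 ≈ -1.2857)
46006 - N*(-830) = 46006 - (-9)*(-830)/7 = 46006 - 1*7470/7 = 46006 - 7470/7 = 314572/7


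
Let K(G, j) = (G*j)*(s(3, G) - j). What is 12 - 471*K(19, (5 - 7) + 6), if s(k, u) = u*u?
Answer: -12779160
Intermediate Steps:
s(k, u) = u²
K(G, j) = G*j*(G² - j) (K(G, j) = (G*j)*(G² - j) = G*j*(G² - j))
12 - 471*K(19, (5 - 7) + 6) = 12 - 8949*((5 - 7) + 6)*(19² - ((5 - 7) + 6)) = 12 - 8949*(-2 + 6)*(361 - (-2 + 6)) = 12 - 8949*4*(361 - 1*4) = 12 - 8949*4*(361 - 4) = 12 - 8949*4*357 = 12 - 471*27132 = 12 - 12779172 = -12779160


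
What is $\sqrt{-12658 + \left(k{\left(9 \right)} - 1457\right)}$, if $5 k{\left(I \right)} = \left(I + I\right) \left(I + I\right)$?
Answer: $\frac{i \sqrt{351255}}{5} \approx 118.53 i$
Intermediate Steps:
$k{\left(I \right)} = \frac{4 I^{2}}{5}$ ($k{\left(I \right)} = \frac{\left(I + I\right) \left(I + I\right)}{5} = \frac{2 I 2 I}{5} = \frac{4 I^{2}}{5}$)
$\sqrt{-12658 + \left(k{\left(9 \right)} - 1457\right)} = \sqrt{-12658 + \left(\frac{4 \cdot 9^{2}}{5} - 1457\right)} = \sqrt{-12658 + \left(\frac{4}{5} \cdot 81 - 1457\right)} = \sqrt{-12658 + \left(\frac{324}{5} - 1457\right)} = \sqrt{-12658 - \frac{6961}{5}} = \sqrt{- \frac{70251}{5}} = \frac{i \sqrt{351255}}{5}$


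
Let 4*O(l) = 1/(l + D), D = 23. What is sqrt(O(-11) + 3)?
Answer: sqrt(435)/12 ≈ 1.7381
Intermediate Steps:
O(l) = 1/(4*(23 + l)) (O(l) = 1/(4*(l + 23)) = 1/(4*(23 + l)))
sqrt(O(-11) + 3) = sqrt(1/(4*(23 - 11)) + 3) = sqrt((1/4)/12 + 3) = sqrt((1/4)*(1/12) + 3) = sqrt(1/48 + 3) = sqrt(145/48) = sqrt(435)/12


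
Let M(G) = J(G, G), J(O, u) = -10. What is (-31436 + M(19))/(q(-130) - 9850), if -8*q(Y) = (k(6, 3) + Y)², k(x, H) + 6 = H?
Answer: 27952/10721 ≈ 2.6072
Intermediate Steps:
k(x, H) = -6 + H
q(Y) = -(-3 + Y)²/8 (q(Y) = -((-6 + 3) + Y)²/8 = -(-3 + Y)²/8)
M(G) = -10
(-31436 + M(19))/(q(-130) - 9850) = (-31436 - 10)/(-(-3 - 130)²/8 - 9850) = -31446/(-⅛*(-133)² - 9850) = -31446/(-⅛*17689 - 9850) = -31446/(-17689/8 - 9850) = -31446/(-96489/8) = -31446*(-8/96489) = 27952/10721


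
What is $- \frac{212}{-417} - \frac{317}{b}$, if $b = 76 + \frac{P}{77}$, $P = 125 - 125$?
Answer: $- \frac{116077}{31692} \approx -3.6627$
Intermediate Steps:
$P = 0$
$b = 76$ ($b = 76 + \frac{0}{77} = 76 + 0 \cdot \frac{1}{77} = 76 + 0 = 76$)
$- \frac{212}{-417} - \frac{317}{b} = - \frac{212}{-417} - \frac{317}{76} = \left(-212\right) \left(- \frac{1}{417}\right) - \frac{317}{76} = \frac{212}{417} - \frac{317}{76} = - \frac{116077}{31692}$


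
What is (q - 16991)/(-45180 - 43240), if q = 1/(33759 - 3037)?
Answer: 521997501/2716439240 ≈ 0.19216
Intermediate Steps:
q = 1/30722 ≈ 3.2550e-5
(q - 16991)/(-45180 - 43240) = (1/30722 - 16991)/(-45180 - 43240) = -521997501/30722/(-88420) = -521997501/30722*(-1/88420) = 521997501/2716439240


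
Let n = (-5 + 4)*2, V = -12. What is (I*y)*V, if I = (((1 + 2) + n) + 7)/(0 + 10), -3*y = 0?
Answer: 0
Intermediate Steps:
y = 0 (y = -1/3*0 = 0)
n = -2 (n = -1*2 = -2)
I = 4/5 (I = (((1 + 2) - 2) + 7)/(0 + 10) = ((3 - 2) + 7)/10 = (1 + 7)*(1/10) = 8*(1/10) = 4/5 ≈ 0.80000)
(I*y)*V = ((4/5)*0)*(-12) = 0*(-12) = 0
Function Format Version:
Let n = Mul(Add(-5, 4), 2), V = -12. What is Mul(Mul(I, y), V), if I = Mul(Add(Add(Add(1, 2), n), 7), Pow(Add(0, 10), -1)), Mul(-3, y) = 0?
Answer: 0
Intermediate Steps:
y = 0 (y = Mul(Rational(-1, 3), 0) = 0)
n = -2 (n = Mul(-1, 2) = -2)
I = Rational(4, 5) (I = Mul(Add(Add(Add(1, 2), -2), 7), Pow(Add(0, 10), -1)) = Mul(Add(Add(3, -2), 7), Pow(10, -1)) = Mul(Add(1, 7), Rational(1, 10)) = Mul(8, Rational(1, 10)) = Rational(4, 5) ≈ 0.80000)
Mul(Mul(I, y), V) = Mul(Mul(Rational(4, 5), 0), -12) = Mul(0, -12) = 0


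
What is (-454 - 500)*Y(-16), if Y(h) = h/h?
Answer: -954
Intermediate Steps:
Y(h) = 1
(-454 - 500)*Y(-16) = (-454 - 500)*1 = -954*1 = -954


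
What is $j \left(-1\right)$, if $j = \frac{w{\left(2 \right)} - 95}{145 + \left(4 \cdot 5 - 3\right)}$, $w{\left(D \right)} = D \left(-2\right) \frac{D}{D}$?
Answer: $\frac{11}{18} \approx 0.61111$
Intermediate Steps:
$w{\left(D \right)} = - 2 D$ ($w{\left(D \right)} = - 2 D 1 = - 2 D$)
$j = - \frac{11}{18}$ ($j = \frac{\left(-2\right) 2 - 95}{145 + \left(4 \cdot 5 - 3\right)} = \frac{-4 - 95}{145 + \left(20 - 3\right)} = - \frac{99}{145 + 17} = - \frac{99}{162} = \left(-99\right) \frac{1}{162} = - \frac{11}{18} \approx -0.61111$)
$j \left(-1\right) = \left(- \frac{11}{18}\right) \left(-1\right) = \frac{11}{18}$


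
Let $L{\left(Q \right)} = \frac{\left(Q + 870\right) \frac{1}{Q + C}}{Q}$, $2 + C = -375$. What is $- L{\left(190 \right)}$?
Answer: $\frac{106}{3553} \approx 0.029834$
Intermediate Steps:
$C = -377$ ($C = -2 - 375 = -377$)
$L{\left(Q \right)} = \frac{870 + Q}{Q \left(-377 + Q\right)}$ ($L{\left(Q \right)} = \frac{\left(Q + 870\right) \frac{1}{Q - 377}}{Q} = \frac{\left(870 + Q\right) \frac{1}{-377 + Q}}{Q} = \frac{\frac{1}{-377 + Q} \left(870 + Q\right)}{Q} = \frac{870 + Q}{Q \left(-377 + Q\right)}$)
$- L{\left(190 \right)} = - \frac{870 + 190}{190 \left(-377 + 190\right)} = - \frac{1060}{190 \left(-187\right)} = - \frac{\left(-1\right) 1060}{190 \cdot 187} = \left(-1\right) \left(- \frac{106}{3553}\right) = \frac{106}{3553}$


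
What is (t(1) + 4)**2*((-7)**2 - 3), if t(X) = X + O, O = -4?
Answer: 46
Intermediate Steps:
t(X) = -4 + X (t(X) = X - 4 = -4 + X)
(t(1) + 4)**2*((-7)**2 - 3) = ((-4 + 1) + 4)**2*((-7)**2 - 3) = (-3 + 4)**2*(49 - 3) = 1**2*46 = 1*46 = 46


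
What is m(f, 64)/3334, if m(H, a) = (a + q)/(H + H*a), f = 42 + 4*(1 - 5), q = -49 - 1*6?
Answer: 9/5634460 ≈ 1.5973e-6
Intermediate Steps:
q = -55 (q = -49 - 6 = -55)
f = 26 (f = 42 + 4*(-4) = 42 - 16 = 26)
m(H, a) = (-55 + a)/(H + H*a) (m(H, a) = (a - 55)/(H + H*a) = (-55 + a)/(H + H*a))
m(f, 64)/3334 = ((-55 + 64)/(26*(1 + 64)))/3334 = ((1/26)*9/65)*(1/3334) = ((1/26)*(1/65)*9)*(1/3334) = (9/1690)*(1/3334) = 9/5634460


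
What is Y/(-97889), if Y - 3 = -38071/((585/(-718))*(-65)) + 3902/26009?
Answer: 707840092577/96811459913025 ≈ 0.0073115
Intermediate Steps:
Y = -707840092577/988992225 (Y = 3 + (-38071/((585/(-718))*(-65)) + 3902/26009) = 3 + (-38071/((585*(-1/718))*(-65)) + 3902*(1/26009)) = 3 + (-38071/((-585/718*(-65))) + 3902/26009) = 3 + (-38071/38025/718 + 3902/26009) = 3 + (-38071*718/38025 + 3902/26009) = 3 + (-27334978/38025 + 3902/26009) = 3 - 710807069252/988992225 = -707840092577/988992225 ≈ -715.72)
Y/(-97889) = -707840092577/988992225/(-97889) = -707840092577/988992225*(-1/97889) = 707840092577/96811459913025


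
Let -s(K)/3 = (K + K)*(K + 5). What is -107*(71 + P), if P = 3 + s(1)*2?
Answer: -214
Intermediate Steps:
s(K) = -6*K*(5 + K) (s(K) = -3*(K + K)*(K + 5) = -3*2*K*(5 + K) = -6*K*(5 + K))
P = -69 (P = 3 - 6*1*(5 + 1)*2 = 3 - 6*1*6*2 = 3 - 36*2 = 3 - 72 = -69)
-107*(71 + P) = -107*(71 - 69) = -107*2 = -214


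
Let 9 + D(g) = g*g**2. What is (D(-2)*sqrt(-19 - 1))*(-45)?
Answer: 1530*I*sqrt(5) ≈ 3421.2*I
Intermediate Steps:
D(g) = -9 + g**3 (D(g) = -9 + g*g**2 = -9 + g**3)
(D(-2)*sqrt(-19 - 1))*(-45) = ((-9 + (-2)**3)*sqrt(-19 - 1))*(-45) = ((-9 - 8)*sqrt(-20))*(-45) = -34*I*sqrt(5)*(-45) = 1530*I*sqrt(5)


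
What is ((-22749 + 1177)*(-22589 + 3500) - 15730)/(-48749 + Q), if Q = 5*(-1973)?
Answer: -205886089/29307 ≈ -7025.1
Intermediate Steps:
Q = -9865
((-22749 + 1177)*(-22589 + 3500) - 15730)/(-48749 + Q) = ((-22749 + 1177)*(-22589 + 3500) - 15730)/(-48749 - 9865) = (-21572*(-19089) - 15730)/(-58614) = (411787908 - 15730)*(-1/58614) = 411772178*(-1/58614) = -205886089/29307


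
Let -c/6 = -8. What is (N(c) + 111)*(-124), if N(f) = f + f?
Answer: -25668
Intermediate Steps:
c = 48 (c = -6*(-8) = 48)
N(f) = 2*f
(N(c) + 111)*(-124) = (2*48 + 111)*(-124) = (96 + 111)*(-124) = 207*(-124) = -25668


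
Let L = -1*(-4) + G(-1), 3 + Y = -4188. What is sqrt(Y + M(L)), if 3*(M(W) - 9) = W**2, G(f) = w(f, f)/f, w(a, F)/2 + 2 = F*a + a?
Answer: 79*I*sqrt(6)/3 ≈ 64.503*I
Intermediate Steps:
w(a, F) = -4 + 2*a + 2*F*a (w(a, F) = -4 + 2*(F*a + a) = -4 + 2*(a + F*a) = -4 + (2*a + 2*F*a) = -4 + 2*a + 2*F*a)
Y = -4191 (Y = -3 - 4188 = -4191)
G(f) = (-4 + 2*f + 2*f**2)/f (G(f) = (-4 + 2*f + 2*f*f)/f = (-4 + 2*f + 2*f**2)/f)
L = 8 (L = -1*(-4) + (2 - 4/(-1) + 2*(-1)) = 4 + (2 - 4*(-1) - 2) = 4 + (2 + 4 - 2) = 4 + 4 = 8)
M(W) = 9 + W**2/3
sqrt(Y + M(L)) = sqrt(-4191 + (9 + (1/3)*8**2)) = sqrt(-4191 + (9 + (1/3)*64)) = sqrt(-4191 + (9 + 64/3)) = sqrt(-4191 + 91/3) = sqrt(-12482/3) = 79*I*sqrt(6)/3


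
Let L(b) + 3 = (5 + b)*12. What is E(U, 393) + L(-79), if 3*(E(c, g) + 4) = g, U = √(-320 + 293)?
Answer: -764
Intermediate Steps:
U = 3*I*√3 (U = √(-27) = 3*I*√3 ≈ 5.1962*I)
E(c, g) = -4 + g/3
L(b) = 57 + 12*b (L(b) = -3 + (5 + b)*12 = -3 + (60 + 12*b) = 57 + 12*b)
E(U, 393) + L(-79) = (-4 + (⅓)*393) + (57 + 12*(-79)) = (-4 + 131) + (57 - 948) = 127 - 891 = -764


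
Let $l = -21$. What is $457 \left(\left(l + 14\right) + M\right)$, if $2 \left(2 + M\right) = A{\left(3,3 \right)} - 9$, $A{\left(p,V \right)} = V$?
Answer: $-5484$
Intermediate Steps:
$M = -5$ ($M = -2 + \frac{3 - 9}{2} = -2 + \frac{1}{2} \left(-6\right) = -2 - 3 = -5$)
$457 \left(\left(l + 14\right) + M\right) = 457 \left(\left(-21 + 14\right) - 5\right) = 457 \left(-7 - 5\right) = 457 \left(-12\right) = -5484$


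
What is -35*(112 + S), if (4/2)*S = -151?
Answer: -2555/2 ≈ -1277.5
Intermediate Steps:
S = -151/2 (S = (1/2)*(-151) = -151/2 ≈ -75.500)
-35*(112 + S) = -35*(112 - 151/2) = -35*73/2 = -2555/2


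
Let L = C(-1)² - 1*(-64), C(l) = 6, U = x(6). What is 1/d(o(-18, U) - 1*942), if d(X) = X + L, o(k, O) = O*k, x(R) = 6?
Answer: -1/950 ≈ -0.0010526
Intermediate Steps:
U = 6
L = 100 (L = 6² - 1*(-64) = 36 + 64 = 100)
d(X) = 100 + X (d(X) = X + 100 = 100 + X)
1/d(o(-18, U) - 1*942) = 1/(100 + (6*(-18) - 1*942)) = 1/(100 + (-108 - 942)) = 1/(100 - 1050) = 1/(-950) = -1/950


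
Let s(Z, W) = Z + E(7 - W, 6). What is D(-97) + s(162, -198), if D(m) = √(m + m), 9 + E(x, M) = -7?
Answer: 146 + I*√194 ≈ 146.0 + 13.928*I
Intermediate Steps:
E(x, M) = -16 (E(x, M) = -9 - 7 = -16)
D(m) = √2*√m (D(m) = √(2*m) = √2*√m)
s(Z, W) = -16 + Z (s(Z, W) = Z - 16 = -16 + Z)
D(-97) + s(162, -198) = √2*√(-97) + (-16 + 162) = √2*(I*√97) + 146 = I*√194 + 146 = 146 + I*√194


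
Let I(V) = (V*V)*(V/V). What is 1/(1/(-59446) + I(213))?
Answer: 59446/2697005573 ≈ 2.2041e-5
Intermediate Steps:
I(V) = V**2 (I(V) = V**2*1 = V**2)
1/(1/(-59446) + I(213)) = 1/(1/(-59446) + 213**2) = 1/(-1/59446 + 45369) = 1/(2697005573/59446) = 59446/2697005573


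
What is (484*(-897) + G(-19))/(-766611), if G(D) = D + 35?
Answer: 434132/766611 ≈ 0.56630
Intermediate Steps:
G(D) = 35 + D
(484*(-897) + G(-19))/(-766611) = (484*(-897) + (35 - 19))/(-766611) = (-434148 + 16)*(-1/766611) = -434132*(-1/766611) = 434132/766611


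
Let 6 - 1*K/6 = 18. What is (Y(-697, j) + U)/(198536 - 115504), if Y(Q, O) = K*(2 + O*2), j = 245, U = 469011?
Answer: 433587/83032 ≈ 5.2219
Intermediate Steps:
K = -72 (K = 36 - 6*18 = 36 - 108 = -72)
Y(Q, O) = -144 - 144*O (Y(Q, O) = -72*(2 + O*2) = -72*(2 + 2*O) = -144 - 144*O)
(Y(-697, j) + U)/(198536 - 115504) = ((-144 - 144*245) + 469011)/(198536 - 115504) = ((-144 - 35280) + 469011)/83032 = (-35424 + 469011)*(1/83032) = 433587*(1/83032) = 433587/83032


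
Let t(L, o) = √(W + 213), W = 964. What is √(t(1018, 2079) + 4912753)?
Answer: √(4912753 + √1177) ≈ 2216.5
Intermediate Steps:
t(L, o) = √1177 (t(L, o) = √(964 + 213) = √1177)
√(t(1018, 2079) + 4912753) = √(√1177 + 4912753) = √(4912753 + √1177)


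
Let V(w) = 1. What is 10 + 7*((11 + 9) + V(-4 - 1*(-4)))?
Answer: 157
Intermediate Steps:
10 + 7*((11 + 9) + V(-4 - 1*(-4))) = 10 + 7*((11 + 9) + 1) = 10 + 7*(20 + 1) = 10 + 7*21 = 10 + 147 = 157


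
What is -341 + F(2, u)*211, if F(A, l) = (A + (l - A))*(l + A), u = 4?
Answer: 4723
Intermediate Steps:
F(A, l) = l*(A + l)
-341 + F(2, u)*211 = -341 + (4*(2 + 4))*211 = -341 + (4*6)*211 = -341 + 24*211 = -341 + 5064 = 4723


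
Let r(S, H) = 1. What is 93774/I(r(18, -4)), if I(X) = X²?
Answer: 93774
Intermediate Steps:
93774/I(r(18, -4)) = 93774/(1²) = 93774/1 = 93774*1 = 93774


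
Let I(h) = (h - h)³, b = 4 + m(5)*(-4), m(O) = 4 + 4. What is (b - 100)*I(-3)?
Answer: 0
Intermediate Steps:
m(O) = 8
b = -28 (b = 4 + 8*(-4) = 4 - 32 = -28)
I(h) = 0 (I(h) = 0³ = 0)
(b - 100)*I(-3) = (-28 - 100)*0 = -128*0 = 0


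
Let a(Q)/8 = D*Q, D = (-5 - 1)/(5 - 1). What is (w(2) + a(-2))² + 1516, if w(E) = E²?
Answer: 2300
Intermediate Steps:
D = -3/2 (D = -6/4 = -6*¼ = -3/2 ≈ -1.5000)
a(Q) = -12*Q (a(Q) = 8*(-3*Q/2) = -12*Q)
(w(2) + a(-2))² + 1516 = (2² - 12*(-2))² + 1516 = (4 + 24)² + 1516 = 28² + 1516 = 784 + 1516 = 2300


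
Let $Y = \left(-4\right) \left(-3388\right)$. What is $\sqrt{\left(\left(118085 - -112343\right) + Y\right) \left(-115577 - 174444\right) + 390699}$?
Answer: $i \sqrt{70758932881} \approx 2.6601 \cdot 10^{5} i$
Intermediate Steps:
$Y = 13552$
$\sqrt{\left(\left(118085 - -112343\right) + Y\right) \left(-115577 - 174444\right) + 390699} = \sqrt{\left(\left(118085 - -112343\right) + 13552\right) \left(-115577 - 174444\right) + 390699} = \sqrt{\left(\left(118085 + 112343\right) + 13552\right) \left(-290021\right) + 390699} = \sqrt{\left(230428 + 13552\right) \left(-290021\right) + 390699} = \sqrt{243980 \left(-290021\right) + 390699} = \sqrt{-70759323580 + 390699} = \sqrt{-70758932881} = i \sqrt{70758932881}$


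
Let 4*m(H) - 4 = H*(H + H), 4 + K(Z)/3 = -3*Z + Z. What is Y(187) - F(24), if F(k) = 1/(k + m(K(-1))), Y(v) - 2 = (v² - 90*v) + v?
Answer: 788103/43 ≈ 18328.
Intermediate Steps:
K(Z) = -12 - 6*Z (K(Z) = -12 + 3*(-3*Z + Z) = -12 + 3*(-2*Z) = -12 - 6*Z)
Y(v) = 2 + v² - 89*v (Y(v) = 2 + ((v² - 90*v) + v) = 2 + (v² - 89*v) = 2 + v² - 89*v)
m(H) = 1 + H²/2 (m(H) = 1 + (H*(H + H))/4 = 1 + (H*(2*H))/4 = 1 + (2*H²)/4 = 1 + H²/2)
F(k) = 1/(19 + k) (F(k) = 1/(k + (1 + (-12 - 6*(-1))²/2)) = 1/(k + (1 + (-12 + 6)²/2)) = 1/(k + (1 + (½)*(-6)²)) = 1/(k + (1 + (½)*36)) = 1/(k + (1 + 18)) = 1/(k + 19) = 1/(19 + k))
Y(187) - F(24) = (2 + 187² - 89*187) - 1/(19 + 24) = (2 + 34969 - 16643) - 1/43 = 18328 - 1*1/43 = 18328 - 1/43 = 788103/43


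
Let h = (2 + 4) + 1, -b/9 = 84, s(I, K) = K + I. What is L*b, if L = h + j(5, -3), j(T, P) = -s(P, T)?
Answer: -3780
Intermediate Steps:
s(I, K) = I + K
b = -756 (b = -9*84 = -756)
h = 7 (h = 6 + 1 = 7)
j(T, P) = -P - T (j(T, P) = -(P + T) = -P - T)
L = 5 (L = 7 + (-1*(-3) - 1*5) = 7 + (3 - 5) = 7 - 2 = 5)
L*b = 5*(-756) = -3780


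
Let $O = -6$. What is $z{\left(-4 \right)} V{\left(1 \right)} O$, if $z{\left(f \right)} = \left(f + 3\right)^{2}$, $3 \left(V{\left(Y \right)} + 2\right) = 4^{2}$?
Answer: $-20$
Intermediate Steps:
$V{\left(Y \right)} = \frac{10}{3}$ ($V{\left(Y \right)} = -2 + \frac{4^{2}}{3} = -2 + \frac{1}{3} \cdot 16 = -2 + \frac{16}{3} = \frac{10}{3}$)
$z{\left(f \right)} = \left(3 + f\right)^{2}$
$z{\left(-4 \right)} V{\left(1 \right)} O = \left(3 - 4\right)^{2} \cdot \frac{10}{3} \left(-6\right) = \left(-1\right)^{2} \cdot \frac{10}{3} \left(-6\right) = 1 \cdot \frac{10}{3} \left(-6\right) = \frac{10}{3} \left(-6\right) = -20$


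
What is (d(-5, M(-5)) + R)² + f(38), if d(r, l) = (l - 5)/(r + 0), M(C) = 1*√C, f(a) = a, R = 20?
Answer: 2394/5 - 42*I*√5/5 ≈ 478.8 - 18.783*I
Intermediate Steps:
M(C) = √C
d(r, l) = (-5 + l)/r
(d(-5, M(-5)) + R)² + f(38) = ((-5 + √(-5))/(-5) + 20)² + 38 = (-(-5 + I*√5)/5 + 20)² + 38 = ((1 - I*√5/5) + 20)² + 38 = (21 - I*√5/5)² + 38 = 38 + (21 - I*√5/5)²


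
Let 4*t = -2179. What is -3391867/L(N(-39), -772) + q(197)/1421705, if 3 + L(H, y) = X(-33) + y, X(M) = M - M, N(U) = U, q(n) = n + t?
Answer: 3857787202983/881457100 ≈ 4376.6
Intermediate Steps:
t = -2179/4 (t = (1/4)*(-2179) = -2179/4 ≈ -544.75)
q(n) = -2179/4 + n (q(n) = n - 2179/4 = -2179/4 + n)
X(M) = 0
L(H, y) = -3 + y (L(H, y) = -3 + (0 + y) = -3 + y)
-3391867/L(N(-39), -772) + q(197)/1421705 = -3391867/(-3 - 772) + (-2179/4 + 197)/1421705 = -3391867/(-775) - 1391/4*1/1421705 = -3391867*(-1/775) - 1391/5686820 = 3391867/775 - 1391/5686820 = 3857787202983/881457100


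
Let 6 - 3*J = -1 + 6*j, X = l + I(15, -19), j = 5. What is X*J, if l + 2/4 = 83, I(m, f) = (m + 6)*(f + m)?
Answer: 23/2 ≈ 11.500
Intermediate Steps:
I(m, f) = (6 + m)*(f + m)
l = 165/2 (l = -½ + 83 = 165/2 ≈ 82.500)
X = -3/2 (X = 165/2 + (15² + 6*(-19) + 6*15 - 19*15) = 165/2 + (225 - 114 + 90 - 285) = 165/2 - 84 = -3/2 ≈ -1.5000)
J = -23/3 (J = 2 - (-1 + 6*5)/3 = 2 - (-1 + 30)/3 = 2 - ⅓*29 = 2 - 29/3 = -23/3 ≈ -7.6667)
X*J = -3/2*(-23/3) = 23/2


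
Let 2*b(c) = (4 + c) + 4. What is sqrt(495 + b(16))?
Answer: 13*sqrt(3) ≈ 22.517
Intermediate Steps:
b(c) = 4 + c/2 (b(c) = ((4 + c) + 4)/2 = (8 + c)/2 = 4 + c/2)
sqrt(495 + b(16)) = sqrt(495 + (4 + (1/2)*16)) = sqrt(495 + (4 + 8)) = sqrt(495 + 12) = sqrt(507) = 13*sqrt(3)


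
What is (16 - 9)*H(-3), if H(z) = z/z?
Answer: 7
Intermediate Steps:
H(z) = 1
(16 - 9)*H(-3) = (16 - 9)*1 = 7*1 = 7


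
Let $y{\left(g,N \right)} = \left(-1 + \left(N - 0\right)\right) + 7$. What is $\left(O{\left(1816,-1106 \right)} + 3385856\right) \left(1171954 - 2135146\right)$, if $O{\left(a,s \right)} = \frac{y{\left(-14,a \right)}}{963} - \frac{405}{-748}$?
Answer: $- \frac{195761958631197190}{60027} \approx -3.2612 \cdot 10^{12}$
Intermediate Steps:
$y{\left(g,N \right)} = 6 + N$ ($y{\left(g,N \right)} = \left(-1 + \left(N + 0\right)\right) + 7 = \left(-1 + N\right) + 7 = 6 + N$)
$O{\left(a,s \right)} = \frac{131501}{240108} + \frac{a}{963}$ ($O{\left(a,s \right)} = \frac{6 + a}{963} - \frac{405}{-748} = \left(6 + a\right) \frac{1}{963} - - \frac{405}{748} = \left(\frac{2}{321} + \frac{a}{963}\right) + \frac{405}{748} = \frac{131501}{240108} + \frac{a}{963}$)
$\left(O{\left(1816,-1106 \right)} + 3385856\right) \left(1171954 - 2135146\right) = \left(\left(\frac{131501}{240108} + \frac{1}{963} \cdot 1816\right) + 3385856\right) \left(1171954 - 2135146\right) = \left(\left(\frac{131501}{240108} + \frac{1816}{963}\right) + 3385856\right) \left(-963192\right) = \left(\frac{1752871}{720324} + 3385856\right) \left(-963192\right) = \frac{2438915090215}{720324} \left(-963192\right) = - \frac{195761958631197190}{60027}$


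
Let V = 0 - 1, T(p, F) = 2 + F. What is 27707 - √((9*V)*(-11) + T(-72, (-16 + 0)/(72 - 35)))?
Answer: 27707 - 61*√37/37 ≈ 27697.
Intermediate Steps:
V = -1
27707 - √((9*V)*(-11) + T(-72, (-16 + 0)/(72 - 35))) = 27707 - √((9*(-1))*(-11) + (2 + (-16 + 0)/(72 - 35))) = 27707 - √(-9*(-11) + (2 - 16/37)) = 27707 - √(99 + (2 - 16*1/37)) = 27707 - √(99 + (2 - 16/37)) = 27707 - √(99 + 58/37) = 27707 - √(3721/37) = 27707 - 61*√37/37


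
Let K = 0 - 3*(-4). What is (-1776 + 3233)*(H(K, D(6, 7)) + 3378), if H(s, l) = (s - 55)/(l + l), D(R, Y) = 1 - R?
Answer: 49280111/10 ≈ 4.9280e+6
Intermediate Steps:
K = 12 (K = 0 + 12 = 12)
H(s, l) = (-55 + s)/(2*l) (H(s, l) = (-55 + s)/((2*l)) = (-55 + s)*(1/(2*l)) = (-55 + s)/(2*l))
(-1776 + 3233)*(H(K, D(6, 7)) + 3378) = (-1776 + 3233)*((-55 + 12)/(2*(1 - 1*6)) + 3378) = 1457*((½)*(-43)/(1 - 6) + 3378) = 1457*((½)*(-43)/(-5) + 3378) = 1457*((½)*(-⅕)*(-43) + 3378) = 1457*(43/10 + 3378) = 1457*(33823/10) = 49280111/10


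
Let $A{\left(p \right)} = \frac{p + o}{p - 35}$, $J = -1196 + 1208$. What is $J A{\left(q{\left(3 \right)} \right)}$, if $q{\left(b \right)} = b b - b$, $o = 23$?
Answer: $-12$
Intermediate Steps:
$J = 12$
$q{\left(b \right)} = b^{2} - b$
$A{\left(p \right)} = \frac{23 + p}{-35 + p}$ ($A{\left(p \right)} = \frac{p + 23}{p - 35} = \frac{23 + p}{-35 + p}$)
$J A{\left(q{\left(3 \right)} \right)} = 12 \frac{23 + 3 \left(-1 + 3\right)}{-35 + 3 \left(-1 + 3\right)} = 12 \frac{23 + 3 \cdot 2}{-35 + 3 \cdot 2} = 12 \frac{23 + 6}{-35 + 6} = 12 \frac{1}{-29} \cdot 29 = 12 \left(\left(- \frac{1}{29}\right) 29\right) = 12 \left(-1\right) = -12$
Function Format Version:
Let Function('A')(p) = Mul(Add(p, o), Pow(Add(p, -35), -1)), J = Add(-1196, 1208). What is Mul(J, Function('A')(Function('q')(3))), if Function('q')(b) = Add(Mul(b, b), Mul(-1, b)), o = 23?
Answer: -12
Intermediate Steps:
J = 12
Function('q')(b) = Add(Pow(b, 2), Mul(-1, b))
Function('A')(p) = Mul(Pow(Add(-35, p), -1), Add(23, p)) (Function('A')(p) = Mul(Add(p, 23), Pow(Add(p, -35), -1)) = Mul(Add(23, p), Pow(Add(-35, p), -1)) = Mul(Pow(Add(-35, p), -1), Add(23, p)))
Mul(J, Function('A')(Function('q')(3))) = Mul(12, Mul(Pow(Add(-35, Mul(3, Add(-1, 3))), -1), Add(23, Mul(3, Add(-1, 3))))) = Mul(12, Mul(Pow(Add(-35, Mul(3, 2)), -1), Add(23, Mul(3, 2)))) = Mul(12, Mul(Pow(Add(-35, 6), -1), Add(23, 6))) = Mul(12, Mul(Pow(-29, -1), 29)) = Mul(12, Mul(Rational(-1, 29), 29)) = Mul(12, -1) = -12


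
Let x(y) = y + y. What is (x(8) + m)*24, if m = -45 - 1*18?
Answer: -1128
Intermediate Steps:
x(y) = 2*y
m = -63 (m = -45 - 18 = -63)
(x(8) + m)*24 = (2*8 - 63)*24 = (16 - 63)*24 = -47*24 = -1128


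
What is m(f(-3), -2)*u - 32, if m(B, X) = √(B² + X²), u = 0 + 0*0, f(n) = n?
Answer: -32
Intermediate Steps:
u = 0 (u = 0 + 0 = 0)
m(f(-3), -2)*u - 32 = √((-3)² + (-2)²)*0 - 32 = √(9 + 4)*0 - 32 = √13*0 - 32 = 0 - 32 = -32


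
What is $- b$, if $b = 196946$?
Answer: $-196946$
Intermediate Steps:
$- b = \left(-1\right) 196946 = -196946$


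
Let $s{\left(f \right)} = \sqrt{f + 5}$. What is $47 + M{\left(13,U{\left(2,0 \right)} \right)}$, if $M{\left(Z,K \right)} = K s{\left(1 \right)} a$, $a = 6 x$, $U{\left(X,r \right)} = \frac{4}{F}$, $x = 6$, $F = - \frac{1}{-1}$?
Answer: $47 + 144 \sqrt{6} \approx 399.73$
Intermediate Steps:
$F = 1$ ($F = \left(-1\right) \left(-1\right) = 1$)
$U{\left(X,r \right)} = 4$ ($U{\left(X,r \right)} = \frac{4}{1} = 4 \cdot 1 = 4$)
$s{\left(f \right)} = \sqrt{5 + f}$
$a = 36$ ($a = 6 \cdot 6 = 36$)
$M{\left(Z,K \right)} = 36 K \sqrt{6}$ ($M{\left(Z,K \right)} = K \sqrt{5 + 1} \cdot 36 = K \sqrt{6} \cdot 36 = 36 K \sqrt{6}$)
$47 + M{\left(13,U{\left(2,0 \right)} \right)} = 47 + 36 \cdot 4 \sqrt{6} = 47 + 144 \sqrt{6}$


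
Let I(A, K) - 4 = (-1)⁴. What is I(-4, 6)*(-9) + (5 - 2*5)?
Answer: -50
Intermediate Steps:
I(A, K) = 5 (I(A, K) = 4 + (-1)⁴ = 4 + 1 = 5)
I(-4, 6)*(-9) + (5 - 2*5) = 5*(-9) + (5 - 2*5) = -45 + (5 - 10) = -45 - 5 = -50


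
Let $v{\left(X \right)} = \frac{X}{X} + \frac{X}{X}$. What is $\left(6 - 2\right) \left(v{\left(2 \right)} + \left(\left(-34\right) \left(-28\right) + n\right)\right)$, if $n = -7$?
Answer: $3788$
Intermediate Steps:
$v{\left(X \right)} = 2$ ($v{\left(X \right)} = 1 + 1 = 2$)
$\left(6 - 2\right) \left(v{\left(2 \right)} + \left(\left(-34\right) \left(-28\right) + n\right)\right) = \left(6 - 2\right) \left(2 - -945\right) = 4 \left(2 + \left(952 - 7\right)\right) = 4 \left(2 + 945\right) = 4 \cdot 947 = 3788$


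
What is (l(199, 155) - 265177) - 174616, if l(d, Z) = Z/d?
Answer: -87518652/199 ≈ -4.3979e+5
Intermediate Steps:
(l(199, 155) - 265177) - 174616 = (155/199 - 265177) - 174616 = -52770068/199 - 174616 = -87518652/199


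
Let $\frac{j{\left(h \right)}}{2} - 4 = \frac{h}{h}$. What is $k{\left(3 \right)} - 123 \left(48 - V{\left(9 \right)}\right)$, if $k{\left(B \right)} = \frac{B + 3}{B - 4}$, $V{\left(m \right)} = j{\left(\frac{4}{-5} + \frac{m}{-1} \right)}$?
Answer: $-4680$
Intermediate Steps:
$j{\left(h \right)} = 10$ ($j{\left(h \right)} = 8 + 2 \frac{h}{h} = 8 + 2 \cdot 1 = 8 + 2 = 10$)
$V{\left(m \right)} = 10$
$k{\left(B \right)} = \frac{3 + B}{-4 + B}$
$k{\left(3 \right)} - 123 \left(48 - V{\left(9 \right)}\right) = \frac{3 + 3}{-4 + 3} - 123 \left(48 - 10\right) = \frac{1}{-1} \cdot 6 - 123 \left(48 - 10\right) = \left(-1\right) 6 - 4674 = -6 - 4674 = -4680$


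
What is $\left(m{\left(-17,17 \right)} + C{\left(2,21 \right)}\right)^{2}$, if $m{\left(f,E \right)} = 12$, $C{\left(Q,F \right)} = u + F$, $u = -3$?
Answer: $900$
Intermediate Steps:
$C{\left(Q,F \right)} = -3 + F$
$\left(m{\left(-17,17 \right)} + C{\left(2,21 \right)}\right)^{2} = \left(12 + \left(-3 + 21\right)\right)^{2} = \left(12 + 18\right)^{2} = 30^{2} = 900$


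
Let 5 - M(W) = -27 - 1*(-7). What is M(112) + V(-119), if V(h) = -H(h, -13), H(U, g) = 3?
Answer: 22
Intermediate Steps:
M(W) = 25 (M(W) = 5 - (-27 - 1*(-7)) = 5 - (-27 + 7) = 5 - 1*(-20) = 5 + 20 = 25)
V(h) = -3 (V(h) = -1*3 = -3)
M(112) + V(-119) = 25 - 3 = 22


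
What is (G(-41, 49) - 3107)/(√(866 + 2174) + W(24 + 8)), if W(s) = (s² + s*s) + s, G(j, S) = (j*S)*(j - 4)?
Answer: 1134874/27021 - 43649*√190/540420 ≈ 40.886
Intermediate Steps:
G(j, S) = S*j*(-4 + j) (G(j, S) = (S*j)*(-4 + j) = S*j*(-4 + j))
W(s) = s + 2*s² (W(s) = (s² + s²) + s = 2*s² + s = s + 2*s²)
(G(-41, 49) - 3107)/(√(866 + 2174) + W(24 + 8)) = (49*(-41)*(-4 - 41) - 3107)/(√(866 + 2174) + (24 + 8)*(1 + 2*(24 + 8))) = (49*(-41)*(-45) - 3107)/(√3040 + 32*(1 + 2*32)) = (90405 - 3107)/(4*√190 + 32*(1 + 64)) = 87298/(4*√190 + 32*65) = 87298/(4*√190 + 2080) = 87298/(2080 + 4*√190)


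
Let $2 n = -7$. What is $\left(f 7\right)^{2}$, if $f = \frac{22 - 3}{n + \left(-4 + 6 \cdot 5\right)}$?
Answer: $\frac{70756}{2025} \approx 34.941$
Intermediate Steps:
$n = - \frac{7}{2}$ ($n = \frac{1}{2} \left(-7\right) = - \frac{7}{2} \approx -3.5$)
$f = \frac{38}{45}$ ($f = \frac{22 - 3}{- \frac{7}{2} + \left(-4 + 6 \cdot 5\right)} = \frac{19}{- \frac{7}{2} + \left(-4 + 30\right)} = \frac{19}{- \frac{7}{2} + 26} = \frac{19}{\frac{45}{2}} = 19 \cdot \frac{2}{45} = \frac{38}{45} \approx 0.84444$)
$\left(f 7\right)^{2} = \left(\frac{38}{45} \cdot 7\right)^{2} = \left(\frac{266}{45}\right)^{2} = \frac{70756}{2025}$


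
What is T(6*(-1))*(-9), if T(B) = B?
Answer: 54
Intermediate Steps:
T(6*(-1))*(-9) = (6*(-1))*(-9) = -6*(-9) = 54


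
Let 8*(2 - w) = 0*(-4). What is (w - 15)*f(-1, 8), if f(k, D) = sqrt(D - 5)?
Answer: -13*sqrt(3) ≈ -22.517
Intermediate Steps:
w = 2 (w = 2 - 0*(-4) = 2 - 1/8*0 = 2 + 0 = 2)
f(k, D) = sqrt(-5 + D)
(w - 15)*f(-1, 8) = (2 - 15)*sqrt(-5 + 8) = -13*sqrt(3)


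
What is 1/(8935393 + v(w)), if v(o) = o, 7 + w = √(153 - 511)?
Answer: 4467693/39920561484677 - I*√358/79841122969354 ≈ 1.1191e-7 - 2.3698e-13*I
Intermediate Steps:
w = -7 + I*√358 (w = -7 + √(153 - 511) = -7 + √(-358) = -7 + I*√358 ≈ -7.0 + 18.921*I)
1/(8935393 + v(w)) = 1/(8935393 + (-7 + I*√358)) = 1/(8935386 + I*√358)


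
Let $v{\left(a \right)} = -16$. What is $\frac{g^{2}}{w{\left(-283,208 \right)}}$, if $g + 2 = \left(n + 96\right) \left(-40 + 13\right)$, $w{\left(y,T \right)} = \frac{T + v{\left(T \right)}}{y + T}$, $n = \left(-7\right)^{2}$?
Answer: $- \frac{383572225}{64} \approx -5.9933 \cdot 10^{6}$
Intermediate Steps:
$n = 49$
$w{\left(y,T \right)} = \frac{-16 + T}{T + y}$ ($w{\left(y,T \right)} = \frac{T - 16}{y + T} = \frac{-16 + T}{T + y}$)
$g = -3917$ ($g = -2 + \left(49 + 96\right) \left(-40 + 13\right) = -2 + 145 \left(-27\right) = -2 - 3915 = -3917$)
$\frac{g^{2}}{w{\left(-283,208 \right)}} = \frac{\left(-3917\right)^{2}}{\frac{1}{208 - 283} \left(-16 + 208\right)} = \frac{15342889}{\frac{1}{-75} \cdot 192} = \frac{15342889}{\left(- \frac{1}{75}\right) 192} = \frac{15342889}{- \frac{64}{25}} = 15342889 \left(- \frac{25}{64}\right) = - \frac{383572225}{64}$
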